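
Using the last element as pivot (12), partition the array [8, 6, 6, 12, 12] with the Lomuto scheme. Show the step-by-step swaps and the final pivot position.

Lomuto partition with pivot = 12:

Initial array: [8, 6, 6, 12, 12]

arr[0]=8 <= 12: swap with position 0, array becomes [8, 6, 6, 12, 12]
arr[1]=6 <= 12: swap with position 1, array becomes [8, 6, 6, 12, 12]
arr[2]=6 <= 12: swap with position 2, array becomes [8, 6, 6, 12, 12]
arr[3]=12 <= 12: swap with position 3, array becomes [8, 6, 6, 12, 12]

Place pivot at position 4: [8, 6, 6, 12, 12]
Pivot position: 4

After partitioning with pivot 12, the array becomes [8, 6, 6, 12, 12]. The pivot is placed at index 4. All elements to the left of the pivot are <= 12, and all elements to the right are > 12.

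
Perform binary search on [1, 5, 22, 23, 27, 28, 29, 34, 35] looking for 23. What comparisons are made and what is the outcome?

Binary search for 23 in [1, 5, 22, 23, 27, 28, 29, 34, 35]:

lo=0, hi=8, mid=4, arr[mid]=27 -> 27 > 23, search left half
lo=0, hi=3, mid=1, arr[mid]=5 -> 5 < 23, search right half
lo=2, hi=3, mid=2, arr[mid]=22 -> 22 < 23, search right half
lo=3, hi=3, mid=3, arr[mid]=23 -> Found target at index 3!

Binary search finds 23 at index 3 after 4 comparisons. The search repeatedly halves the search space by comparing with the middle element.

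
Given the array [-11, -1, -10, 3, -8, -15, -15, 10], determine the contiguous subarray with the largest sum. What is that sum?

Using Kadane's algorithm on [-11, -1, -10, 3, -8, -15, -15, 10]:

Scanning through the array:
Position 1 (value -1): max_ending_here = -1, max_so_far = -1
Position 2 (value -10): max_ending_here = -10, max_so_far = -1
Position 3 (value 3): max_ending_here = 3, max_so_far = 3
Position 4 (value -8): max_ending_here = -5, max_so_far = 3
Position 5 (value -15): max_ending_here = -15, max_so_far = 3
Position 6 (value -15): max_ending_here = -15, max_so_far = 3
Position 7 (value 10): max_ending_here = 10, max_so_far = 10

Maximum subarray: [10]
Maximum sum: 10

The maximum subarray is [10] with sum 10. This subarray runs from index 7 to index 7.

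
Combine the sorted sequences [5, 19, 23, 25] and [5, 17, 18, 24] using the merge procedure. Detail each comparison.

Merging process:

Compare 5 vs 5: take 5 from left. Merged: [5]
Compare 19 vs 5: take 5 from right. Merged: [5, 5]
Compare 19 vs 17: take 17 from right. Merged: [5, 5, 17]
Compare 19 vs 18: take 18 from right. Merged: [5, 5, 17, 18]
Compare 19 vs 24: take 19 from left. Merged: [5, 5, 17, 18, 19]
Compare 23 vs 24: take 23 from left. Merged: [5, 5, 17, 18, 19, 23]
Compare 25 vs 24: take 24 from right. Merged: [5, 5, 17, 18, 19, 23, 24]
Append remaining from left: [25]. Merged: [5, 5, 17, 18, 19, 23, 24, 25]

Final merged array: [5, 5, 17, 18, 19, 23, 24, 25]
Total comparisons: 7

The merged array is [5, 5, 17, 18, 19, 23, 24, 25], requiring 7 comparisons. The merge step runs in O(n) time where n is the total number of elements.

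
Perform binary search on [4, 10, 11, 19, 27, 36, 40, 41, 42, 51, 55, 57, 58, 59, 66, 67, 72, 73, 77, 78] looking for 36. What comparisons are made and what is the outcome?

Binary search for 36 in [4, 10, 11, 19, 27, 36, 40, 41, 42, 51, 55, 57, 58, 59, 66, 67, 72, 73, 77, 78]:

lo=0, hi=19, mid=9, arr[mid]=51 -> 51 > 36, search left half
lo=0, hi=8, mid=4, arr[mid]=27 -> 27 < 36, search right half
lo=5, hi=8, mid=6, arr[mid]=40 -> 40 > 36, search left half
lo=5, hi=5, mid=5, arr[mid]=36 -> Found target at index 5!

Binary search finds 36 at index 5 after 4 comparisons. The search repeatedly halves the search space by comparing with the middle element.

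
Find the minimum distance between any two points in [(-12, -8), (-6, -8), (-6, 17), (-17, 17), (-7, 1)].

Computing all pairwise distances among 5 points:

d((-12, -8), (-6, -8)) = 6.0 <-- minimum
d((-12, -8), (-6, 17)) = 25.7099
d((-12, -8), (-17, 17)) = 25.4951
d((-12, -8), (-7, 1)) = 10.2956
d((-6, -8), (-6, 17)) = 25.0
d((-6, -8), (-17, 17)) = 27.313
d((-6, -8), (-7, 1)) = 9.0554
d((-6, 17), (-17, 17)) = 11.0
d((-6, 17), (-7, 1)) = 16.0312
d((-17, 17), (-7, 1)) = 18.868

Closest pair: (-12, -8) and (-6, -8) with distance 6.0

The closest pair is (-12, -8) and (-6, -8) with Euclidean distance 6.0. For 5 points, brute-force pairwise comparison is shown above. For large n, the divide-and-conquer algorithm (sort by x, recurse on halves, check the dividing strip) achieves O(n log n).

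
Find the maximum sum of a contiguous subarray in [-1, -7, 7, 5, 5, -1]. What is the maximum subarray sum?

Using Kadane's algorithm on [-1, -7, 7, 5, 5, -1]:

Scanning through the array:
Position 1 (value -7): max_ending_here = -7, max_so_far = -1
Position 2 (value 7): max_ending_here = 7, max_so_far = 7
Position 3 (value 5): max_ending_here = 12, max_so_far = 12
Position 4 (value 5): max_ending_here = 17, max_so_far = 17
Position 5 (value -1): max_ending_here = 16, max_so_far = 17

Maximum subarray: [7, 5, 5]
Maximum sum: 17

The maximum subarray is [7, 5, 5] with sum 17. This subarray runs from index 2 to index 4.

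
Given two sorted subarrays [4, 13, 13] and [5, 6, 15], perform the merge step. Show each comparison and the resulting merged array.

Merging process:

Compare 4 vs 5: take 4 from left. Merged: [4]
Compare 13 vs 5: take 5 from right. Merged: [4, 5]
Compare 13 vs 6: take 6 from right. Merged: [4, 5, 6]
Compare 13 vs 15: take 13 from left. Merged: [4, 5, 6, 13]
Compare 13 vs 15: take 13 from left. Merged: [4, 5, 6, 13, 13]
Append remaining from right: [15]. Merged: [4, 5, 6, 13, 13, 15]

Final merged array: [4, 5, 6, 13, 13, 15]
Total comparisons: 5

The merged array is [4, 5, 6, 13, 13, 15], requiring 5 comparisons. The merge step runs in O(n) time where n is the total number of elements.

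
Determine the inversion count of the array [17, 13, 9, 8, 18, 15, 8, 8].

Finding inversions in [17, 13, 9, 8, 18, 15, 8, 8]:

(0, 1): arr[0]=17 > arr[1]=13
(0, 2): arr[0]=17 > arr[2]=9
(0, 3): arr[0]=17 > arr[3]=8
(0, 5): arr[0]=17 > arr[5]=15
(0, 6): arr[0]=17 > arr[6]=8
(0, 7): arr[0]=17 > arr[7]=8
(1, 2): arr[1]=13 > arr[2]=9
(1, 3): arr[1]=13 > arr[3]=8
(1, 6): arr[1]=13 > arr[6]=8
(1, 7): arr[1]=13 > arr[7]=8
(2, 3): arr[2]=9 > arr[3]=8
(2, 6): arr[2]=9 > arr[6]=8
(2, 7): arr[2]=9 > arr[7]=8
(4, 5): arr[4]=18 > arr[5]=15
(4, 6): arr[4]=18 > arr[6]=8
(4, 7): arr[4]=18 > arr[7]=8
(5, 6): arr[5]=15 > arr[6]=8
(5, 7): arr[5]=15 > arr[7]=8

Total inversions: 18

The array has 18 inversion(s): (0,1), (0,2), (0,3), (0,5), (0,6), (0,7), (1,2), (1,3), (1,6), (1,7), (2,3), (2,6), (2,7), (4,5), (4,6), (4,7), (5,6), (5,7). Each pair (i,j) satisfies i < j and arr[i] > arr[j].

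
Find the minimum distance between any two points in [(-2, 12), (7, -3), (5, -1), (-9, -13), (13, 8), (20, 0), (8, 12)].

Computing all pairwise distances among 7 points:

d((-2, 12), (7, -3)) = 17.4929
d((-2, 12), (5, -1)) = 14.7648
d((-2, 12), (-9, -13)) = 25.9615
d((-2, 12), (13, 8)) = 15.5242
d((-2, 12), (20, 0)) = 25.0599
d((-2, 12), (8, 12)) = 10.0
d((7, -3), (5, -1)) = 2.8284 <-- minimum
d((7, -3), (-9, -13)) = 18.868
d((7, -3), (13, 8)) = 12.53
d((7, -3), (20, 0)) = 13.3417
d((7, -3), (8, 12)) = 15.0333
d((5, -1), (-9, -13)) = 18.4391
d((5, -1), (13, 8)) = 12.0416
d((5, -1), (20, 0)) = 15.0333
d((5, -1), (8, 12)) = 13.3417
d((-9, -13), (13, 8)) = 30.4138
d((-9, -13), (20, 0)) = 31.7805
d((-9, -13), (8, 12)) = 30.2324
d((13, 8), (20, 0)) = 10.6301
d((13, 8), (8, 12)) = 6.4031
d((20, 0), (8, 12)) = 16.9706

Closest pair: (7, -3) and (5, -1) with distance 2.8284

The closest pair is (7, -3) and (5, -1) with Euclidean distance 2.8284. For 7 points, brute-force pairwise comparison is shown above. For large n, the divide-and-conquer algorithm (sort by x, recurse on halves, check the dividing strip) achieves O(n log n).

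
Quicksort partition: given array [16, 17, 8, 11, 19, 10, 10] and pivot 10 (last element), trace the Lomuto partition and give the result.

Lomuto partition with pivot = 10:

Initial array: [16, 17, 8, 11, 19, 10, 10]

arr[0]=16 > 10: no swap
arr[1]=17 > 10: no swap
arr[2]=8 <= 10: swap with position 0, array becomes [8, 17, 16, 11, 19, 10, 10]
arr[3]=11 > 10: no swap
arr[4]=19 > 10: no swap
arr[5]=10 <= 10: swap with position 1, array becomes [8, 10, 16, 11, 19, 17, 10]

Place pivot at position 2: [8, 10, 10, 11, 19, 17, 16]
Pivot position: 2

After partitioning with pivot 10, the array becomes [8, 10, 10, 11, 19, 17, 16]. The pivot is placed at index 2. All elements to the left of the pivot are <= 10, and all elements to the right are > 10.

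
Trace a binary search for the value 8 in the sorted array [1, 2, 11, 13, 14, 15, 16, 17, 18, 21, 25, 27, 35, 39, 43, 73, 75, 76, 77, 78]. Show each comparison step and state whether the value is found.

Binary search for 8 in [1, 2, 11, 13, 14, 15, 16, 17, 18, 21, 25, 27, 35, 39, 43, 73, 75, 76, 77, 78]:

lo=0, hi=19, mid=9, arr[mid]=21 -> 21 > 8, search left half
lo=0, hi=8, mid=4, arr[mid]=14 -> 14 > 8, search left half
lo=0, hi=3, mid=1, arr[mid]=2 -> 2 < 8, search right half
lo=2, hi=3, mid=2, arr[mid]=11 -> 11 > 8, search left half
lo=2 > hi=1, target 8 not found

Binary search determines that 8 is not in the array after 4 comparisons. The search space was exhausted without finding the target.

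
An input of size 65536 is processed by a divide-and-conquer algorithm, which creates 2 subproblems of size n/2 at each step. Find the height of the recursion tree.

For divide and conquer with division factor 2:

Problem sizes at each level:
Level 0: 65536
Level 1: 32768
Level 2: 16384
Level 3: 8192
Level 4: 4096
Level 5: 2048
Level 6: 1024
Level 7: 512
Level 8: 256
Level 9: 128
Level 10: 64
Level 11: 32
Level 12: 16
Level 13: 8
Level 14: 4
Level 15: 2
Level 16: 1

The root is level 0 and the size-1 base case is level 16 (the tree spans levels 0 through 16, i.e. 17 levels counting the root), so the depth is the number of divisions: log_2(65536) = 16

The recursion tree depth is log_2(65536) = 16. At each level, the problem size is divided by 2, so it takes 16 divisions to reduce to a base case of size 1. The algorithm makes 2 recursive calls at each level.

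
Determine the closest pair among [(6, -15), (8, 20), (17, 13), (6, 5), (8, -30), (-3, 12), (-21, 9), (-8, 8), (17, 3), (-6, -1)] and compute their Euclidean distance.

Computing all pairwise distances among 10 points:

d((6, -15), (8, 20)) = 35.0571
d((6, -15), (17, 13)) = 30.0832
d((6, -15), (6, 5)) = 20.0
d((6, -15), (8, -30)) = 15.1327
d((6, -15), (-3, 12)) = 28.4605
d((6, -15), (-21, 9)) = 36.1248
d((6, -15), (-8, 8)) = 26.9258
d((6, -15), (17, 3)) = 21.095
d((6, -15), (-6, -1)) = 18.4391
d((8, 20), (17, 13)) = 11.4018
d((8, 20), (6, 5)) = 15.1327
d((8, 20), (8, -30)) = 50.0
d((8, 20), (-3, 12)) = 13.6015
d((8, 20), (-21, 9)) = 31.0161
d((8, 20), (-8, 8)) = 20.0
d((8, 20), (17, 3)) = 19.2354
d((8, 20), (-6, -1)) = 25.2389
d((17, 13), (6, 5)) = 13.6015
d((17, 13), (8, -30)) = 43.9318
d((17, 13), (-3, 12)) = 20.025
d((17, 13), (-21, 9)) = 38.2099
d((17, 13), (-8, 8)) = 25.4951
d((17, 13), (17, 3)) = 10.0
d((17, 13), (-6, -1)) = 26.9258
d((6, 5), (8, -30)) = 35.0571
d((6, 5), (-3, 12)) = 11.4018
d((6, 5), (-21, 9)) = 27.2947
d((6, 5), (-8, 8)) = 14.3178
d((6, 5), (17, 3)) = 11.1803
d((6, 5), (-6, -1)) = 13.4164
d((8, -30), (-3, 12)) = 43.4166
d((8, -30), (-21, 9)) = 48.6004
d((8, -30), (-8, 8)) = 41.2311
d((8, -30), (17, 3)) = 34.2053
d((8, -30), (-6, -1)) = 32.2025
d((-3, 12), (-21, 9)) = 18.2483
d((-3, 12), (-8, 8)) = 6.4031 <-- minimum
d((-3, 12), (17, 3)) = 21.9317
d((-3, 12), (-6, -1)) = 13.3417
d((-21, 9), (-8, 8)) = 13.0384
d((-21, 9), (17, 3)) = 38.4708
d((-21, 9), (-6, -1)) = 18.0278
d((-8, 8), (17, 3)) = 25.4951
d((-8, 8), (-6, -1)) = 9.2195
d((17, 3), (-6, -1)) = 23.3452

Closest pair: (-3, 12) and (-8, 8) with distance 6.4031

The closest pair is (-3, 12) and (-8, 8) with Euclidean distance 6.4031. For 10 points, brute-force pairwise comparison is shown above. For large n, the divide-and-conquer algorithm (sort by x, recurse on halves, check the dividing strip) achieves O(n log n).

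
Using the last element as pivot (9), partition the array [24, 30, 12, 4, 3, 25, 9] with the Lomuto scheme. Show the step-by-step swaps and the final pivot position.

Lomuto partition with pivot = 9:

Initial array: [24, 30, 12, 4, 3, 25, 9]

arr[0]=24 > 9: no swap
arr[1]=30 > 9: no swap
arr[2]=12 > 9: no swap
arr[3]=4 <= 9: swap with position 0, array becomes [4, 30, 12, 24, 3, 25, 9]
arr[4]=3 <= 9: swap with position 1, array becomes [4, 3, 12, 24, 30, 25, 9]
arr[5]=25 > 9: no swap

Place pivot at position 2: [4, 3, 9, 24, 30, 25, 12]
Pivot position: 2

After partitioning with pivot 9, the array becomes [4, 3, 9, 24, 30, 25, 12]. The pivot is placed at index 2. All elements to the left of the pivot are <= 9, and all elements to the right are > 9.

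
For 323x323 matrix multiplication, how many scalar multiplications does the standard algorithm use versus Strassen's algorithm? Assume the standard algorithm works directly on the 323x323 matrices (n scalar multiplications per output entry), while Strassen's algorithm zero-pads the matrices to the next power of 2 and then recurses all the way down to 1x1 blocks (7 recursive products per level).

Matrix multiplication for 323x323 matrices:

Strassen's algorithm requires power-of-2 dimensions. Pad 323x323 to 512x512 (next power of 2).

Standard algorithm: 323^3 = 33698267 multiplications
Strassen's algorithm: 7^(log2(512)) = 7^9 = 40353607 multiplications
Difference: 33698267 - 40353607 = -6655340 (Strassen uses MORE here due to padding overhead — for small or just-over-power-of-2 n, padding can outweigh the per-level savings)

Standard: 33698267 multiplications (323^3). Strassen: 40353607 multiplications (7^9, after padding to 512x512). Strassen reduces 8 recursive multiplications to 7 at each level.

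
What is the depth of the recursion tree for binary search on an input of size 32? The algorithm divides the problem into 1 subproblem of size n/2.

For divide and conquer with division factor 2:

Problem sizes at each level:
Level 0: 32
Level 1: 16
Level 2: 8
Level 3: 4
Level 4: 2
Level 5: 1

The root is level 0 and the size-1 base case is level 5 (the tree spans levels 0 through 5, i.e. 6 levels counting the root), so the depth is the number of divisions: log_2(32) = 5

The recursion tree depth is log_2(32) = 5. At each level, the problem size is divided by 2, so it takes 5 divisions to reduce to a base case of size 1. The algorithm makes 1 recursive call at each level.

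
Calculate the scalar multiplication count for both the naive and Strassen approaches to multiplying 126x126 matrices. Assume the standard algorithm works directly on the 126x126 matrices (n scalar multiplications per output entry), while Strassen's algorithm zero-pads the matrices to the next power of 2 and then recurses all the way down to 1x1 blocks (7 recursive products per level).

Matrix multiplication for 126x126 matrices:

Strassen's algorithm requires power-of-2 dimensions. Pad 126x126 to 128x128 (next power of 2).

Standard algorithm: 126^3 = 2000376 multiplications
Strassen's algorithm: 7^(log2(128)) = 7^7 = 823543 multiplications
Savings: 2000376 - 823543 = 1176833 multiplications

Standard: 2000376 multiplications (126^3). Strassen: 823543 multiplications (7^7, after padding to 128x128). Strassen reduces 8 recursive multiplications to 7 at each level.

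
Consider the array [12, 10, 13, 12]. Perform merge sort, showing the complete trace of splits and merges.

Merge sort trace:

Split: [12, 10, 13, 12] -> [12, 10] and [13, 12]
  Split: [12, 10] -> [12] and [10]
  Merge: [12] + [10] -> [10, 12]
  Split: [13, 12] -> [13] and [12]
  Merge: [13] + [12] -> [12, 13]
Merge: [10, 12] + [12, 13] -> [10, 12, 12, 13]

Final sorted array: [10, 12, 12, 13]

The merge sort proceeds by recursively splitting the array and merging sorted halves.
After all merges, the sorted array is [10, 12, 12, 13].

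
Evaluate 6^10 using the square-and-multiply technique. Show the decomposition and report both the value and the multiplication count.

Computing 6^10 by squaring (build up from 6^1; each line after the first costs one multiplication):

6^1 = 6
6^2 = (6^1)^2 = 6^2 = 36
6^4 = (6^2)^2 = 36^2 = 1296
6^5 = 6 * 6^4 = 6 * 1296 = 7776
6^10 = (6^5)^2 = 7776^2 = 60466176

Result: 60466176
Multiplications needed: 4 (4 lines after 6^1)

6^10 = 60466176. Using exponentiation by squaring, this requires 4 multiplications. The key idea: if the exponent is even, square the half-power; if odd, multiply by the base once.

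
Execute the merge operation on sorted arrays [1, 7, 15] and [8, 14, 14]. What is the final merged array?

Merging process:

Compare 1 vs 8: take 1 from left. Merged: [1]
Compare 7 vs 8: take 7 from left. Merged: [1, 7]
Compare 15 vs 8: take 8 from right. Merged: [1, 7, 8]
Compare 15 vs 14: take 14 from right. Merged: [1, 7, 8, 14]
Compare 15 vs 14: take 14 from right. Merged: [1, 7, 8, 14, 14]
Append remaining from left: [15]. Merged: [1, 7, 8, 14, 14, 15]

Final merged array: [1, 7, 8, 14, 14, 15]
Total comparisons: 5

The merged array is [1, 7, 8, 14, 14, 15], requiring 5 comparisons. The merge step runs in O(n) time where n is the total number of elements.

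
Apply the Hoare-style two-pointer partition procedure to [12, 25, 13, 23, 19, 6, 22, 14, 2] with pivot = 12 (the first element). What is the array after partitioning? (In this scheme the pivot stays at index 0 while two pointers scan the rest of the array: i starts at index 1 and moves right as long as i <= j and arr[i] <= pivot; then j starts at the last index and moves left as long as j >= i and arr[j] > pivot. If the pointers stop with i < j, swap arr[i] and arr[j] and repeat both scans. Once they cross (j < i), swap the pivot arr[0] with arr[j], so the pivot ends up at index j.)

Hoare-style two-pointer partition with pivot = 12:

Initial array: [12, 25, 13, 23, 19, 6, 22, 14, 2]

Pointers start at i = 1, j = 8.
i stops at index 1 (arr[1]=25 > 12), j stops at index 8 (arr[8]=2 <= 12): swap arr[1] and arr[8], array becomes [12, 2, 13, 23, 19, 6, 22, 14, 25]
i stops at index 2 (arr[2]=13 > 12), j stops at index 5 (arr[5]=6 <= 12): swap arr[2] and arr[5], array becomes [12, 2, 6, 23, 19, 13, 22, 14, 25]
i ends at 3, j ends at 2: the pointers have crossed (j < i), so scanning stops.

Swap pivot arr[0] with arr[2] to place pivot at position 2: [6, 2, 12, 23, 19, 13, 22, 14, 25]
Pivot position: 2

After partitioning with pivot 12, the array becomes [6, 2, 12, 23, 19, 13, 22, 14, 25]. The pivot is placed at index 2. All elements to the left of the pivot are <= 12, and all elements to the right are > 12.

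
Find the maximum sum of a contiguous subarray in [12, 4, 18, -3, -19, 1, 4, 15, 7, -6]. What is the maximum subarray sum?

Using Kadane's algorithm on [12, 4, 18, -3, -19, 1, 4, 15, 7, -6]:

Scanning through the array:
Position 1 (value 4): max_ending_here = 16, max_so_far = 16
Position 2 (value 18): max_ending_here = 34, max_so_far = 34
Position 3 (value -3): max_ending_here = 31, max_so_far = 34
Position 4 (value -19): max_ending_here = 12, max_so_far = 34
Position 5 (value 1): max_ending_here = 13, max_so_far = 34
Position 6 (value 4): max_ending_here = 17, max_so_far = 34
Position 7 (value 15): max_ending_here = 32, max_so_far = 34
Position 8 (value 7): max_ending_here = 39, max_so_far = 39
Position 9 (value -6): max_ending_here = 33, max_so_far = 39

Maximum subarray: [12, 4, 18, -3, -19, 1, 4, 15, 7]
Maximum sum: 39

The maximum subarray is [12, 4, 18, -3, -19, 1, 4, 15, 7] with sum 39. This subarray runs from index 0 to index 8.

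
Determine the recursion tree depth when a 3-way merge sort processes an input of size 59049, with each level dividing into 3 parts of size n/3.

For divide and conquer with division factor 3:

Problem sizes at each level:
Level 0: 59049
Level 1: 19683
Level 2: 6561
Level 3: 2187
Level 4: 729
Level 5: 243
Level 6: 81
Level 7: 27
Level 8: 9
Level 9: 3
Level 10: 1

The root is level 0 and the size-1 base case is level 10 (the tree spans levels 0 through 10, i.e. 11 levels counting the root), so the depth is the number of divisions: log_3(59049) = 10

The recursion tree depth is log_3(59049) = 10. At each level, the problem size is divided by 3, so it takes 10 divisions to reduce to a base case of size 1. The algorithm makes 3 recursive calls at each level.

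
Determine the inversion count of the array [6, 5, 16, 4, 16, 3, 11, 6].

Finding inversions in [6, 5, 16, 4, 16, 3, 11, 6]:

(0, 1): arr[0]=6 > arr[1]=5
(0, 3): arr[0]=6 > arr[3]=4
(0, 5): arr[0]=6 > arr[5]=3
(1, 3): arr[1]=5 > arr[3]=4
(1, 5): arr[1]=5 > arr[5]=3
(2, 3): arr[2]=16 > arr[3]=4
(2, 5): arr[2]=16 > arr[5]=3
(2, 6): arr[2]=16 > arr[6]=11
(2, 7): arr[2]=16 > arr[7]=6
(3, 5): arr[3]=4 > arr[5]=3
(4, 5): arr[4]=16 > arr[5]=3
(4, 6): arr[4]=16 > arr[6]=11
(4, 7): arr[4]=16 > arr[7]=6
(6, 7): arr[6]=11 > arr[7]=6

Total inversions: 14

The array has 14 inversion(s): (0,1), (0,3), (0,5), (1,3), (1,5), (2,3), (2,5), (2,6), (2,7), (3,5), (4,5), (4,6), (4,7), (6,7). Each pair (i,j) satisfies i < j and arr[i] > arr[j].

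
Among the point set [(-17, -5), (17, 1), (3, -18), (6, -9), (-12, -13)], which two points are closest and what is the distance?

Computing all pairwise distances among 5 points:

d((-17, -5), (17, 1)) = 34.5254
d((-17, -5), (3, -18)) = 23.8537
d((-17, -5), (6, -9)) = 23.3452
d((-17, -5), (-12, -13)) = 9.434 <-- minimum
d((17, 1), (3, -18)) = 23.6008
d((17, 1), (6, -9)) = 14.8661
d((17, 1), (-12, -13)) = 32.2025
d((3, -18), (6, -9)) = 9.4868
d((3, -18), (-12, -13)) = 15.8114
d((6, -9), (-12, -13)) = 18.4391

Closest pair: (-17, -5) and (-12, -13) with distance 9.434

The closest pair is (-17, -5) and (-12, -13) with Euclidean distance 9.434. For 5 points, brute-force pairwise comparison is shown above. For large n, the divide-and-conquer algorithm (sort by x, recurse on halves, check the dividing strip) achieves O(n log n).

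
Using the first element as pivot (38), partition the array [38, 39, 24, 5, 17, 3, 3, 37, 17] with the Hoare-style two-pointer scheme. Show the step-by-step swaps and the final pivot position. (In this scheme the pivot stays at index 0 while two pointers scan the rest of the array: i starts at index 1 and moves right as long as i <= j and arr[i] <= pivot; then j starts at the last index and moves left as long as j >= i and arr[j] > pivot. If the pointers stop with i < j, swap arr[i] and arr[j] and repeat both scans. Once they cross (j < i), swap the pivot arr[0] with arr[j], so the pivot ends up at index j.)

Hoare-style two-pointer partition with pivot = 38:

Initial array: [38, 39, 24, 5, 17, 3, 3, 37, 17]

Pointers start at i = 1, j = 8.
i stops at index 1 (arr[1]=39 > 38), j stops at index 8 (arr[8]=17 <= 38): swap arr[1] and arr[8], array becomes [38, 17, 24, 5, 17, 3, 3, 37, 39]
i ends at 8, j ends at 7: the pointers have crossed (j < i), so scanning stops.

Swap pivot arr[0] with arr[7] to place pivot at position 7: [37, 17, 24, 5, 17, 3, 3, 38, 39]
Pivot position: 7

After partitioning with pivot 38, the array becomes [37, 17, 24, 5, 17, 3, 3, 38, 39]. The pivot is placed at index 7. All elements to the left of the pivot are <= 38, and all elements to the right are > 38.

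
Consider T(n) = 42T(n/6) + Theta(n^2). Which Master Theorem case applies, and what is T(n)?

Master Theorem for T(n) = 42T(n/6) + O(n^2):

a = 42, b = 6, c = 2
log_b(a) = log_6(42) = 2.0860

Case 1: c = 2 < log_6(42) = 2.0860
T(n) = O(n^(log_6 42))

For T(n) = 42T(n/6) + O(n^2): log_6(42) = 2.0860. This is Case 1 of the Master Theorem (c < log_b(a), work dominated by leaves), giving O(n^(log_6 42)).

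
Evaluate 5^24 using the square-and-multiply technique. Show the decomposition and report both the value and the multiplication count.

Computing 5^24 by squaring (build up from 5^1; each line after the first costs one multiplication):

5^1 = 5
5^2 = (5^1)^2 = 5^2 = 25
5^3 = 5 * 5^2 = 5 * 25 = 125
5^6 = (5^3)^2 = 125^2 = 15625
5^12 = (5^6)^2 = 15625^2 = 244140625
5^24 = (5^12)^2 = 244140625^2 = 59604644775390625

Result: 59604644775390625
Multiplications needed: 5 (5 lines after 5^1)

5^24 = 59604644775390625. Using exponentiation by squaring, this requires 5 multiplications. The key idea: if the exponent is even, square the half-power; if odd, multiply by the base once.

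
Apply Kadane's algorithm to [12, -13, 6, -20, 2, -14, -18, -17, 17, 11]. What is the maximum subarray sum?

Using Kadane's algorithm on [12, -13, 6, -20, 2, -14, -18, -17, 17, 11]:

Scanning through the array:
Position 1 (value -13): max_ending_here = -1, max_so_far = 12
Position 2 (value 6): max_ending_here = 6, max_so_far = 12
Position 3 (value -20): max_ending_here = -14, max_so_far = 12
Position 4 (value 2): max_ending_here = 2, max_so_far = 12
Position 5 (value -14): max_ending_here = -12, max_so_far = 12
Position 6 (value -18): max_ending_here = -18, max_so_far = 12
Position 7 (value -17): max_ending_here = -17, max_so_far = 12
Position 8 (value 17): max_ending_here = 17, max_so_far = 17
Position 9 (value 11): max_ending_here = 28, max_so_far = 28

Maximum subarray: [17, 11]
Maximum sum: 28

The maximum subarray is [17, 11] with sum 28. This subarray runs from index 8 to index 9.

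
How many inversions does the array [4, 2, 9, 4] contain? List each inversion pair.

Finding inversions in [4, 2, 9, 4]:

(0, 1): arr[0]=4 > arr[1]=2
(2, 3): arr[2]=9 > arr[3]=4

Total inversions: 2

The array has 2 inversion(s): (0,1), (2,3). Each pair (i,j) satisfies i < j and arr[i] > arr[j].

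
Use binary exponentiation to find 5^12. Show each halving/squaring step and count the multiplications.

Computing 5^12 by squaring (build up from 5^1; each line after the first costs one multiplication):

5^1 = 5
5^2 = (5^1)^2 = 5^2 = 25
5^3 = 5 * 5^2 = 5 * 25 = 125
5^6 = (5^3)^2 = 125^2 = 15625
5^12 = (5^6)^2 = 15625^2 = 244140625

Result: 244140625
Multiplications needed: 4 (4 lines after 5^1)

5^12 = 244140625. Using exponentiation by squaring, this requires 4 multiplications. The key idea: if the exponent is even, square the half-power; if odd, multiply by the base once.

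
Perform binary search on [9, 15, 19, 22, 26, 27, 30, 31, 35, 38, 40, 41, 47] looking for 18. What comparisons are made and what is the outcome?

Binary search for 18 in [9, 15, 19, 22, 26, 27, 30, 31, 35, 38, 40, 41, 47]:

lo=0, hi=12, mid=6, arr[mid]=30 -> 30 > 18, search left half
lo=0, hi=5, mid=2, arr[mid]=19 -> 19 > 18, search left half
lo=0, hi=1, mid=0, arr[mid]=9 -> 9 < 18, search right half
lo=1, hi=1, mid=1, arr[mid]=15 -> 15 < 18, search right half
lo=2 > hi=1, target 18 not found

Binary search determines that 18 is not in the array after 4 comparisons. The search space was exhausted without finding the target.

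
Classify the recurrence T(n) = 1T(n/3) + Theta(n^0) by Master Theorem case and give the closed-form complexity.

Master Theorem for T(n) = 1T(n/3) + O(n^0):

a = 1, b = 3, c = 0
log_b(a) = log_3(1) = 0.0000

Case 2: c = 0 = log_3(1) = 0.0000
T(n) = O(n^0 log n) = O(log n)

For T(n) = 1T(n/3) + O(n^0): log_3(1) = 0.0000. This is Case 2 of the Master Theorem (c = log_b(a), equal work at all levels), giving O(log n).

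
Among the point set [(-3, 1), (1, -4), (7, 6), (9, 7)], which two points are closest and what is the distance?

Computing all pairwise distances among 4 points:

d((-3, 1), (1, -4)) = 6.4031
d((-3, 1), (7, 6)) = 11.1803
d((-3, 1), (9, 7)) = 13.4164
d((1, -4), (7, 6)) = 11.6619
d((1, -4), (9, 7)) = 13.6015
d((7, 6), (9, 7)) = 2.2361 <-- minimum

Closest pair: (7, 6) and (9, 7) with distance 2.2361

The closest pair is (7, 6) and (9, 7) with Euclidean distance 2.2361. For 4 points, brute-force pairwise comparison is shown above. For large n, the divide-and-conquer algorithm (sort by x, recurse on halves, check the dividing strip) achieves O(n log n).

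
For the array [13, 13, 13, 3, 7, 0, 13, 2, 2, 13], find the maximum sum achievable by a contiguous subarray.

Using Kadane's algorithm on [13, 13, 13, 3, 7, 0, 13, 2, 2, 13]:

Scanning through the array:
Position 1 (value 13): max_ending_here = 26, max_so_far = 26
Position 2 (value 13): max_ending_here = 39, max_so_far = 39
Position 3 (value 3): max_ending_here = 42, max_so_far = 42
Position 4 (value 7): max_ending_here = 49, max_so_far = 49
Position 5 (value 0): max_ending_here = 49, max_so_far = 49
Position 6 (value 13): max_ending_here = 62, max_so_far = 62
Position 7 (value 2): max_ending_here = 64, max_so_far = 64
Position 8 (value 2): max_ending_here = 66, max_so_far = 66
Position 9 (value 13): max_ending_here = 79, max_so_far = 79

Maximum subarray: [13, 13, 13, 3, 7, 0, 13, 2, 2, 13]
Maximum sum: 79

The maximum subarray is [13, 13, 13, 3, 7, 0, 13, 2, 2, 13] with sum 79. This subarray runs from index 0 to index 9.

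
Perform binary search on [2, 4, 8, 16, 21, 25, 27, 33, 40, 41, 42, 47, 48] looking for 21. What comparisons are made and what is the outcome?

Binary search for 21 in [2, 4, 8, 16, 21, 25, 27, 33, 40, 41, 42, 47, 48]:

lo=0, hi=12, mid=6, arr[mid]=27 -> 27 > 21, search left half
lo=0, hi=5, mid=2, arr[mid]=8 -> 8 < 21, search right half
lo=3, hi=5, mid=4, arr[mid]=21 -> Found target at index 4!

Binary search finds 21 at index 4 after 3 comparisons. The search repeatedly halves the search space by comparing with the middle element.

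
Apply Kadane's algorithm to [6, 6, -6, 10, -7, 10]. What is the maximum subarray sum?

Using Kadane's algorithm on [6, 6, -6, 10, -7, 10]:

Scanning through the array:
Position 1 (value 6): max_ending_here = 12, max_so_far = 12
Position 2 (value -6): max_ending_here = 6, max_so_far = 12
Position 3 (value 10): max_ending_here = 16, max_so_far = 16
Position 4 (value -7): max_ending_here = 9, max_so_far = 16
Position 5 (value 10): max_ending_here = 19, max_so_far = 19

Maximum subarray: [6, 6, -6, 10, -7, 10]
Maximum sum: 19

The maximum subarray is [6, 6, -6, 10, -7, 10] with sum 19. This subarray runs from index 0 to index 5.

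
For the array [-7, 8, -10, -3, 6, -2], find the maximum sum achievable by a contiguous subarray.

Using Kadane's algorithm on [-7, 8, -10, -3, 6, -2]:

Scanning through the array:
Position 1 (value 8): max_ending_here = 8, max_so_far = 8
Position 2 (value -10): max_ending_here = -2, max_so_far = 8
Position 3 (value -3): max_ending_here = -3, max_so_far = 8
Position 4 (value 6): max_ending_here = 6, max_so_far = 8
Position 5 (value -2): max_ending_here = 4, max_so_far = 8

Maximum subarray: [8]
Maximum sum: 8

The maximum subarray is [8] with sum 8. This subarray runs from index 1 to index 1.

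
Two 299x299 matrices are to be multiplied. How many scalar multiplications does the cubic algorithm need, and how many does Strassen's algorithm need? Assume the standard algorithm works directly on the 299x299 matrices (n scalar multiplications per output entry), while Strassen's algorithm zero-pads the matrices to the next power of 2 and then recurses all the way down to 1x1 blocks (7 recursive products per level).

Matrix multiplication for 299x299 matrices:

Strassen's algorithm requires power-of-2 dimensions. Pad 299x299 to 512x512 (next power of 2).

Standard algorithm: 299^3 = 26730899 multiplications
Strassen's algorithm: 7^(log2(512)) = 7^9 = 40353607 multiplications
Difference: 26730899 - 40353607 = -13622708 (Strassen uses MORE here due to padding overhead — for small or just-over-power-of-2 n, padding can outweigh the per-level savings)

Standard: 26730899 multiplications (299^3). Strassen: 40353607 multiplications (7^9, after padding to 512x512). Strassen reduces 8 recursive multiplications to 7 at each level.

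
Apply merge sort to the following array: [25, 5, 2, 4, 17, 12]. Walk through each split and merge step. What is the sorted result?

Merge sort trace:

Split: [25, 5, 2, 4, 17, 12] -> [25, 5, 2] and [4, 17, 12]
  Split: [25, 5, 2] -> [25] and [5, 2]
    Split: [5, 2] -> [5] and [2]
    Merge: [5] + [2] -> [2, 5]
  Merge: [25] + [2, 5] -> [2, 5, 25]
  Split: [4, 17, 12] -> [4] and [17, 12]
    Split: [17, 12] -> [17] and [12]
    Merge: [17] + [12] -> [12, 17]
  Merge: [4] + [12, 17] -> [4, 12, 17]
Merge: [2, 5, 25] + [4, 12, 17] -> [2, 4, 5, 12, 17, 25]

Final sorted array: [2, 4, 5, 12, 17, 25]

The merge sort proceeds by recursively splitting the array and merging sorted halves.
After all merges, the sorted array is [2, 4, 5, 12, 17, 25].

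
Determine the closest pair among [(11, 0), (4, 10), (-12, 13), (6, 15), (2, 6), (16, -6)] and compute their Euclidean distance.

Computing all pairwise distances among 6 points:

d((11, 0), (4, 10)) = 12.2066
d((11, 0), (-12, 13)) = 26.4197
d((11, 0), (6, 15)) = 15.8114
d((11, 0), (2, 6)) = 10.8167
d((11, 0), (16, -6)) = 7.8102
d((4, 10), (-12, 13)) = 16.2788
d((4, 10), (6, 15)) = 5.3852
d((4, 10), (2, 6)) = 4.4721 <-- minimum
d((4, 10), (16, -6)) = 20.0
d((-12, 13), (6, 15)) = 18.1108
d((-12, 13), (2, 6)) = 15.6525
d((-12, 13), (16, -6)) = 33.8378
d((6, 15), (2, 6)) = 9.8489
d((6, 15), (16, -6)) = 23.2594
d((2, 6), (16, -6)) = 18.4391

Closest pair: (4, 10) and (2, 6) with distance 4.4721

The closest pair is (4, 10) and (2, 6) with Euclidean distance 4.4721. For 6 points, brute-force pairwise comparison is shown above. For large n, the divide-and-conquer algorithm (sort by x, recurse on halves, check the dividing strip) achieves O(n log n).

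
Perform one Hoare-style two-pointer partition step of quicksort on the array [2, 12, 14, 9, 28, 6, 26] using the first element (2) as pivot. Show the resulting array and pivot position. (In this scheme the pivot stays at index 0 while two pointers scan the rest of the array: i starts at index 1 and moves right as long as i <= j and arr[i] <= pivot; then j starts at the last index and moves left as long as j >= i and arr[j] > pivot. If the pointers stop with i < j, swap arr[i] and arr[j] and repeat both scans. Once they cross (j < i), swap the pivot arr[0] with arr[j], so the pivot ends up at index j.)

Hoare-style two-pointer partition with pivot = 2:

Initial array: [2, 12, 14, 9, 28, 6, 26]

Pointers start at i = 1, j = 6.
i ends at 1, j ends at 0: the pointers have crossed (j < i), so scanning stops.

j = 0, so swapping arr[0] with arr[j] leaves the pivot at position 0: [2, 12, 14, 9, 28, 6, 26]
Pivot position: 0

After partitioning with pivot 2, the array becomes [2, 12, 14, 9, 28, 6, 26]. The pivot is placed at index 0. All elements to the left of the pivot are <= 2, and all elements to the right are > 2.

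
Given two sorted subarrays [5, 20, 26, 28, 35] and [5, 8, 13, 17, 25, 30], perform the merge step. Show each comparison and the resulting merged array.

Merging process:

Compare 5 vs 5: take 5 from left. Merged: [5]
Compare 20 vs 5: take 5 from right. Merged: [5, 5]
Compare 20 vs 8: take 8 from right. Merged: [5, 5, 8]
Compare 20 vs 13: take 13 from right. Merged: [5, 5, 8, 13]
Compare 20 vs 17: take 17 from right. Merged: [5, 5, 8, 13, 17]
Compare 20 vs 25: take 20 from left. Merged: [5, 5, 8, 13, 17, 20]
Compare 26 vs 25: take 25 from right. Merged: [5, 5, 8, 13, 17, 20, 25]
Compare 26 vs 30: take 26 from left. Merged: [5, 5, 8, 13, 17, 20, 25, 26]
Compare 28 vs 30: take 28 from left. Merged: [5, 5, 8, 13, 17, 20, 25, 26, 28]
Compare 35 vs 30: take 30 from right. Merged: [5, 5, 8, 13, 17, 20, 25, 26, 28, 30]
Append remaining from left: [35]. Merged: [5, 5, 8, 13, 17, 20, 25, 26, 28, 30, 35]

Final merged array: [5, 5, 8, 13, 17, 20, 25, 26, 28, 30, 35]
Total comparisons: 10

The merged array is [5, 5, 8, 13, 17, 20, 25, 26, 28, 30, 35], requiring 10 comparisons. The merge step runs in O(n) time where n is the total number of elements.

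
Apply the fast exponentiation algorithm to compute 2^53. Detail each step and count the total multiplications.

Computing 2^53 by squaring (build up from 2^1; each line after the first costs one multiplication):

2^1 = 2
2^2 = (2^1)^2 = 2^2 = 4
2^3 = 2 * 2^2 = 2 * 4 = 8
2^6 = (2^3)^2 = 8^2 = 64
2^12 = (2^6)^2 = 64^2 = 4096
2^13 = 2 * 2^12 = 2 * 4096 = 8192
2^26 = (2^13)^2 = 8192^2 = 67108864
2^52 = (2^26)^2 = 67108864^2 = 4503599627370496
2^53 = 2 * 2^52 = 2 * 4503599627370496 = 9007199254740992

Result: 9007199254740992
Multiplications needed: 8 (8 lines after 2^1)

2^53 = 9007199254740992. Using exponentiation by squaring, this requires 8 multiplications. The key idea: if the exponent is even, square the half-power; if odd, multiply by the base once.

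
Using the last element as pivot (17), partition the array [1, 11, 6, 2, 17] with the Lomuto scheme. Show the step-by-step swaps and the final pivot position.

Lomuto partition with pivot = 17:

Initial array: [1, 11, 6, 2, 17]

arr[0]=1 <= 17: swap with position 0, array becomes [1, 11, 6, 2, 17]
arr[1]=11 <= 17: swap with position 1, array becomes [1, 11, 6, 2, 17]
arr[2]=6 <= 17: swap with position 2, array becomes [1, 11, 6, 2, 17]
arr[3]=2 <= 17: swap with position 3, array becomes [1, 11, 6, 2, 17]

Place pivot at position 4: [1, 11, 6, 2, 17]
Pivot position: 4

After partitioning with pivot 17, the array becomes [1, 11, 6, 2, 17]. The pivot is placed at index 4. All elements to the left of the pivot are <= 17, and all elements to the right are > 17.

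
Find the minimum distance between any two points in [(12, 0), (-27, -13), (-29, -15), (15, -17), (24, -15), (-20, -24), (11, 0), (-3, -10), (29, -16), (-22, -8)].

Computing all pairwise distances among 10 points:

d((12, 0), (-27, -13)) = 41.1096
d((12, 0), (-29, -15)) = 43.6578
d((12, 0), (15, -17)) = 17.2627
d((12, 0), (24, -15)) = 19.2094
d((12, 0), (-20, -24)) = 40.0
d((12, 0), (11, 0)) = 1.0 <-- minimum
d((12, 0), (-3, -10)) = 18.0278
d((12, 0), (29, -16)) = 23.3452
d((12, 0), (-22, -8)) = 34.9285
d((-27, -13), (-29, -15)) = 2.8284
d((-27, -13), (15, -17)) = 42.19
d((-27, -13), (24, -15)) = 51.0392
d((-27, -13), (-20, -24)) = 13.0384
d((-27, -13), (11, 0)) = 40.1622
d((-27, -13), (-3, -10)) = 24.1868
d((-27, -13), (29, -16)) = 56.0803
d((-27, -13), (-22, -8)) = 7.0711
d((-29, -15), (15, -17)) = 44.0454
d((-29, -15), (24, -15)) = 53.0
d((-29, -15), (-20, -24)) = 12.7279
d((-29, -15), (11, 0)) = 42.72
d((-29, -15), (-3, -10)) = 26.4764
d((-29, -15), (29, -16)) = 58.0086
d((-29, -15), (-22, -8)) = 9.8995
d((15, -17), (24, -15)) = 9.2195
d((15, -17), (-20, -24)) = 35.6931
d((15, -17), (11, 0)) = 17.4642
d((15, -17), (-3, -10)) = 19.3132
d((15, -17), (29, -16)) = 14.0357
d((15, -17), (-22, -8)) = 38.0789
d((24, -15), (-20, -24)) = 44.911
d((24, -15), (11, 0)) = 19.8494
d((24, -15), (-3, -10)) = 27.4591
d((24, -15), (29, -16)) = 5.099
d((24, -15), (-22, -8)) = 46.5296
d((-20, -24), (11, 0)) = 39.2046
d((-20, -24), (-3, -10)) = 22.0227
d((-20, -24), (29, -16)) = 49.6488
d((-20, -24), (-22, -8)) = 16.1245
d((11, 0), (-3, -10)) = 17.2047
d((11, 0), (29, -16)) = 24.0832
d((11, 0), (-22, -8)) = 33.9559
d((-3, -10), (29, -16)) = 32.5576
d((-3, -10), (-22, -8)) = 19.105
d((29, -16), (-22, -8)) = 51.6236

Closest pair: (12, 0) and (11, 0) with distance 1.0

The closest pair is (12, 0) and (11, 0) with Euclidean distance 1.0. For 10 points, brute-force pairwise comparison is shown above. For large n, the divide-and-conquer algorithm (sort by x, recurse on halves, check the dividing strip) achieves O(n log n).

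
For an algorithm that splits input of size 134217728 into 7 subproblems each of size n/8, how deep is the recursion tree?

For divide and conquer with division factor 8:

Problem sizes at each level:
Level 0: 134217728
Level 1: 16777216
Level 2: 2097152
Level 3: 262144
Level 4: 32768
Level 5: 4096
Level 6: 512
Level 7: 64
Level 8: 8
Level 9: 1

The root is level 0 and the size-1 base case is level 9 (the tree spans levels 0 through 9, i.e. 10 levels counting the root), so the depth is the number of divisions: log_8(134217728) = 9

The recursion tree depth is log_8(134217728) = 9. At each level, the problem size is divided by 8, so it takes 9 divisions to reduce to a base case of size 1. The algorithm makes 7 recursive calls at each level.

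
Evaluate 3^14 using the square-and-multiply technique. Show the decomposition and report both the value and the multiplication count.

Computing 3^14 by squaring (build up from 3^1; each line after the first costs one multiplication):

3^1 = 3
3^2 = (3^1)^2 = 3^2 = 9
3^3 = 3 * 3^2 = 3 * 9 = 27
3^6 = (3^3)^2 = 27^2 = 729
3^7 = 3 * 3^6 = 3 * 729 = 2187
3^14 = (3^7)^2 = 2187^2 = 4782969

Result: 4782969
Multiplications needed: 5 (5 lines after 3^1)

3^14 = 4782969. Using exponentiation by squaring, this requires 5 multiplications. The key idea: if the exponent is even, square the half-power; if odd, multiply by the base once.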